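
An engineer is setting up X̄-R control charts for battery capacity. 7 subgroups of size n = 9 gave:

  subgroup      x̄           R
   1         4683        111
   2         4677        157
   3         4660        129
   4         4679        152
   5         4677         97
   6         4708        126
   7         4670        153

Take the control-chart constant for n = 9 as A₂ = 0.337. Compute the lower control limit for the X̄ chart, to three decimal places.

4634.611

X̄̄ = (4683 + 4677 + 4660 + 4679 + 4677 + 4708 + 4670) / 7 = 32754.0000 / 7 = 4679.1429
R̄ = (111 + 157 + 129 + 152 + 97 + 126 + 153) / 7 = 925.0000 / 7 = 132.1429
LCL = X̄̄ − A₂·R̄ = 4679.1429 − 0.337 × 132.1429 = 4634.6107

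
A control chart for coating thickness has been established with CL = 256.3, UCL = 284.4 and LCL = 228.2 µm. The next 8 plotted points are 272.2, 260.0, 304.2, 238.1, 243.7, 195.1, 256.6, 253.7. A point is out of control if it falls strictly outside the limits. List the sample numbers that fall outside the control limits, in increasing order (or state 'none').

3, 6

Compare each point to [228.2, 284.4]: sample 3 = 304.2 > UCL; sample 6 = 195.1 < LCL.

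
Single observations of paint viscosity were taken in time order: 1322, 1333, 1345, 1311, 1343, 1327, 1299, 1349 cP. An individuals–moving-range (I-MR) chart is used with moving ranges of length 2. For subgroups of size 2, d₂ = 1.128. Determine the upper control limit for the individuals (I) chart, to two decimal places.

X̄ = (1322 + 1333 + 1345 + 1311 + 1343 + 1327 + 1299 + 1349) / 8 = 1328.6250
Moving ranges: 11, 12, 34, 32, 16, 28, 50; M̄R̄ = 183.0000 / 7 = 26.1429
UCL = X̄ + 3·M̄R̄/d₂ = 1328.6250 + 3 × 26.1429 / 1.128 = 1398.1539

1398.15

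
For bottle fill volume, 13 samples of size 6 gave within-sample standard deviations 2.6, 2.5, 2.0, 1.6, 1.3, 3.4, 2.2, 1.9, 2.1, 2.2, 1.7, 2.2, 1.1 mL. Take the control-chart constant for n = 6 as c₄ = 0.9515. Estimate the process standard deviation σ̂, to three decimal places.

s̄ = (2.6 + 2.5 + 2.0 + 1.6 + 1.3 + 3.4 + 2.2 + 1.9 + 2.1 + 2.2 + 1.7 + 2.2 + 1.1) / 13 = 2.0615
σ̂ = s̄ / c₄ = 2.0615 / 0.9515 = 2.1666

2.167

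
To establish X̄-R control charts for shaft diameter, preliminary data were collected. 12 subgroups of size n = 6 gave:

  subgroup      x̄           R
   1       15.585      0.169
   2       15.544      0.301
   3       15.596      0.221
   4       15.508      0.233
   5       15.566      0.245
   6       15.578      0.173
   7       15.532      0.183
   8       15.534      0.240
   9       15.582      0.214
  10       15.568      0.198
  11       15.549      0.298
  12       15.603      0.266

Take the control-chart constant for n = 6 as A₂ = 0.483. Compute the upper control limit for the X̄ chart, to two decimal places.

15.67

X̄̄ = (15.585 + 15.544 + 15.596 + 15.508 + 15.566 + 15.578 + 15.532 + 15.534 + 15.582 + 15.568 + 15.549 + 15.603) / 12 = 186.7450 / 12 = 15.5621
R̄ = (0.169 + 0.301 + 0.221 + 0.233 + 0.245 + 0.173 + 0.183 + 0.240 + 0.214 + 0.198 + 0.298 + 0.266) / 12 = 2.7410 / 12 = 0.2284
UCL = X̄̄ + A₂·R̄ = 15.5621 + 0.483 × 0.2284 = 15.6724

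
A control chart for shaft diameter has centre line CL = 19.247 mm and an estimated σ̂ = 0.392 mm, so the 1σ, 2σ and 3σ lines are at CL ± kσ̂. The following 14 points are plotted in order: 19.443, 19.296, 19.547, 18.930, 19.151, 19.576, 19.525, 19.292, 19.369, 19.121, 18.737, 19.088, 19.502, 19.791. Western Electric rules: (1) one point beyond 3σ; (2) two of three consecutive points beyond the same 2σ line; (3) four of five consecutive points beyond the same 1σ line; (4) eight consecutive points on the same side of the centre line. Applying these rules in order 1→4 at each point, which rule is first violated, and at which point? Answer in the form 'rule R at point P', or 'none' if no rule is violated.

Zone of each point (C = within 1σ̂, B = 1σ̂–2σ̂, A = 2σ̂–3σ̂, * = beyond 3σ̂; sign = side of CL): 1:+C, 2:+C, 3:+C, 4:-C, 5:-C, 6:+C, 7:+C, 8:+C, 9:+C, 10:-C, 11:-B, 12:-C, 13:+C, 14:+B
No rule fires across all 14 points.

none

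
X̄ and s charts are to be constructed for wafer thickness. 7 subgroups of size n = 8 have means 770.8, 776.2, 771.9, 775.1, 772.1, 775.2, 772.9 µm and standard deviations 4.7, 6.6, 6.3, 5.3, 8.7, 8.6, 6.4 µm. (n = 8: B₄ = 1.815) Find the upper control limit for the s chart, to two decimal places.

s̄ = (4.7 + 6.6 + 6.3 + 5.3 + 8.7 + 8.6 + 6.4) / 7 = 6.6571
UCL_s = B₄·s̄ = 1.815 × 6.6571 = 12.0827

12.08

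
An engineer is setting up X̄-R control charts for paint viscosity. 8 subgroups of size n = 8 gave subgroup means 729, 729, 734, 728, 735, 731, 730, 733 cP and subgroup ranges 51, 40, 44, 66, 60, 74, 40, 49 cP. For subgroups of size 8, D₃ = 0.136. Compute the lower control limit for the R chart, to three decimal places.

R̄ = (51 + 40 + 44 + 66 + 60 + 74 + 40 + 49) / 8 = 424.0000 / 8 = 53.0000
LCL_R = D₃·R̄ = 0.136 × 53.0000 = 7.2080

7.208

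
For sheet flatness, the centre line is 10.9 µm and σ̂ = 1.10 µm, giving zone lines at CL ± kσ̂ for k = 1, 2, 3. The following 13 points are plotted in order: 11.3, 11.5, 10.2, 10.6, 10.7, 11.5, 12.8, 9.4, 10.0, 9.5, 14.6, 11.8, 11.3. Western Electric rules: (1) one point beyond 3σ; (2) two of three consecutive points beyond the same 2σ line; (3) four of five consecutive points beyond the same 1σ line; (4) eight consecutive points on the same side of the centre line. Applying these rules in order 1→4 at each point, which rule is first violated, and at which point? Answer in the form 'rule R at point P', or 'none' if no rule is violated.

Zone of each point (C = within 1σ̂, B = 1σ̂–2σ̂, A = 2σ̂–3σ̂, * = beyond 3σ̂; sign = side of CL): 1:+C, 2:+C, 3:-C, 4:-C, 5:-C, 6:+C, 7:+B, 8:-B, 9:-C, 10:-B, 11:+*, 12:+C, 13:+C
Rule 1 (one point beyond the 3σ limits) is satisfied at point 11.

rule 1 at point 11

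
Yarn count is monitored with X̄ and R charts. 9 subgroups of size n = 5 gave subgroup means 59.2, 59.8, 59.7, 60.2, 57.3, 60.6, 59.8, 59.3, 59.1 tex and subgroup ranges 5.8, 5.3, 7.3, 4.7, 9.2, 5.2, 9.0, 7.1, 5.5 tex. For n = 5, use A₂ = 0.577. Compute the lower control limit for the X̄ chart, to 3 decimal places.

55.655

X̄̄ = (59.2 + 59.8 + 59.7 + 60.2 + 57.3 + 60.6 + 59.8 + 59.3 + 59.1) / 9 = 535.0000 / 9 = 59.4444
R̄ = (5.8 + 5.3 + 7.3 + 4.7 + 9.2 + 5.2 + 9.0 + 7.1 + 5.5) / 9 = 59.1000 / 9 = 6.5667
LCL = X̄̄ − A₂·R̄ = 59.4444 − 0.577 × 6.5667 = 55.6555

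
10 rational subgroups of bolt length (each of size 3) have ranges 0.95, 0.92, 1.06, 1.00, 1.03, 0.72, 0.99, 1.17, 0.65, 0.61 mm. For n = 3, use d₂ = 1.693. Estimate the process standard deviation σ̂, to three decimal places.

0.538

R̄ = (0.95 + 0.92 + 1.06 + 1.00 + 1.03 + 0.72 + 0.99 + 1.17 + 0.65 + 0.61) / 10 = 0.9100
σ̂ = R̄ / d₂ = 0.9100 / 1.693 = 0.5375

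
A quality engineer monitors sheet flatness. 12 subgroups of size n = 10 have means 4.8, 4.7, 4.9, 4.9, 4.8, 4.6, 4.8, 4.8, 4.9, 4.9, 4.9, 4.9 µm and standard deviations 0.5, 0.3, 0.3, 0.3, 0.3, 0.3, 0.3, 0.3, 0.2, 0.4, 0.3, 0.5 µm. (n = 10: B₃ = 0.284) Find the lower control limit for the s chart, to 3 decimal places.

0.095

s̄ = (0.5 + 0.3 + 0.3 + 0.3 + 0.3 + 0.3 + 0.3 + 0.3 + 0.2 + 0.4 + 0.3 + 0.5) / 12 = 0.3333
LCL_s = B₃·s̄ = 0.284 × 0.3333 = 0.0947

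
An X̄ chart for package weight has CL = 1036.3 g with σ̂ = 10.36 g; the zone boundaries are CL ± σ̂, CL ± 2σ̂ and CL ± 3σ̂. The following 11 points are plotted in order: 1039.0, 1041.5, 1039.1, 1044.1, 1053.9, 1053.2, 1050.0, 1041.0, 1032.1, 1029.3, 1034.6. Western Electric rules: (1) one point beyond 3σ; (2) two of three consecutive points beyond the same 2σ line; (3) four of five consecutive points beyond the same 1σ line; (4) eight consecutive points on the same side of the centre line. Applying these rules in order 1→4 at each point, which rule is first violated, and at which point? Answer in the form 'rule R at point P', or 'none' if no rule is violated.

rule 4 at point 8

Zone of each point (C = within 1σ̂, B = 1σ̂–2σ̂, A = 2σ̂–3σ̂, * = beyond 3σ̂; sign = side of CL): 1:+C, 2:+C, 3:+C, 4:+C, 5:+B, 6:+B, 7:+B, 8:+C, 9:-C, 10:-C, 11:-C
Rule 4 (eight consecutive points on the same side of the centre line) is satisfied at point 8.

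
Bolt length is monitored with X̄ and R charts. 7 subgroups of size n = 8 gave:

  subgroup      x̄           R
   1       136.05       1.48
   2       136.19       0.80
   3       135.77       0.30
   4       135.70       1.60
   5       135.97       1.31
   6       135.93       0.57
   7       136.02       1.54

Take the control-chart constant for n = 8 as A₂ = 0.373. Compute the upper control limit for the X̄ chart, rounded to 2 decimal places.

X̄̄ = (136.05 + 136.19 + 135.77 + 135.70 + 135.97 + 135.93 + 136.02) / 7 = 951.6300 / 7 = 135.9471
R̄ = (1.48 + 0.80 + 0.30 + 1.60 + 1.31 + 0.57 + 1.54) / 7 = 7.6000 / 7 = 1.0857
UCL = X̄̄ + A₂·R̄ = 135.9471 + 0.373 × 1.0857 = 136.3521

136.35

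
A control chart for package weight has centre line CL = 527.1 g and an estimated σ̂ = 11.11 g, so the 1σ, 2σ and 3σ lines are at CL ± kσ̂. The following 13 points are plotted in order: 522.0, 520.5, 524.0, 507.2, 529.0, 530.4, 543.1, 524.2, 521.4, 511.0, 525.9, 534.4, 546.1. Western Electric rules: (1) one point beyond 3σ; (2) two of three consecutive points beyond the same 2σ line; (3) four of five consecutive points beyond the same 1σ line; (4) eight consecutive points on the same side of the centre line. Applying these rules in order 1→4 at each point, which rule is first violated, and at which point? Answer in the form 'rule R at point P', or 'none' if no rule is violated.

Zone of each point (C = within 1σ̂, B = 1σ̂–2σ̂, A = 2σ̂–3σ̂, * = beyond 3σ̂; sign = side of CL): 1:-C, 2:-C, 3:-C, 4:-B, 5:+C, 6:+C, 7:+B, 8:-C, 9:-C, 10:-B, 11:-C, 12:+C, 13:+B
No rule fires across all 13 points.

none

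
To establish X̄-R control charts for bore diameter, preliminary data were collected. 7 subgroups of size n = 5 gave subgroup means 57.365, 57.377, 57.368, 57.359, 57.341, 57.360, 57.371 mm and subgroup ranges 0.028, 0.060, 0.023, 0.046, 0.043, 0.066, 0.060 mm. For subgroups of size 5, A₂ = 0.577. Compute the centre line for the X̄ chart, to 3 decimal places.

X̄̄ = (57.365 + 57.377 + 57.368 + 57.359 + 57.341 + 57.360 + 57.371) / 7 = 401.5410 / 7 = 57.3630
CL = X̄̄ = 57.3630

57.363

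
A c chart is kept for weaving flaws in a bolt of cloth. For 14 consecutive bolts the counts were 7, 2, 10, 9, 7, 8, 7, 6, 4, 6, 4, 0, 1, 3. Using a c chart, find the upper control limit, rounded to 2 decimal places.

12.18

c̄ = (7 + 2 + 10 + 9 + 7 + 8 + 7 + 6 + 4 + 6 + 4 + 0 + 1 + 3) / 14 = 74 / 14 = 5.2857
UCL = c̄ + 3√c̄ = 5.2857 + 3 × √5.2857 = 5.2857 + 3 × 2.2991 = 12.1829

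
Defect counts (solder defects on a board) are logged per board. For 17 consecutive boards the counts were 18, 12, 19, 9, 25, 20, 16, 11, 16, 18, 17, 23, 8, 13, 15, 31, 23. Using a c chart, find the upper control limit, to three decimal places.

c̄ = (18 + 12 + 19 + 9 + 25 + 20 + 16 + 11 + 16 + 18 + 17 + 23 + 8 + 13 + 15 + 31 + 23) / 17 = 294 / 17 = 17.2941
UCL = c̄ + 3√c̄ = 17.2941 + 3 × √17.2941 = 17.2941 + 3 × 4.1586 = 29.7700

29.770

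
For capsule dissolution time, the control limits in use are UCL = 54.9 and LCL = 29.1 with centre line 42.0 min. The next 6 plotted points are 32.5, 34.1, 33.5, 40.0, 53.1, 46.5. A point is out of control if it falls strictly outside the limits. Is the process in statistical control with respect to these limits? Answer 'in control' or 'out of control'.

All 6 points lie within [29.1, 54.9].

in control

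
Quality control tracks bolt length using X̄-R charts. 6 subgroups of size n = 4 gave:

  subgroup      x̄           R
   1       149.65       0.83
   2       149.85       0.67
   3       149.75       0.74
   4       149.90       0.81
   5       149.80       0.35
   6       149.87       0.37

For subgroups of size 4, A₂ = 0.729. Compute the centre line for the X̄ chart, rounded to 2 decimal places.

149.80

X̄̄ = (149.65 + 149.85 + 149.75 + 149.90 + 149.80 + 149.87) / 6 = 898.8200 / 6 = 149.8033
CL = X̄̄ = 149.8033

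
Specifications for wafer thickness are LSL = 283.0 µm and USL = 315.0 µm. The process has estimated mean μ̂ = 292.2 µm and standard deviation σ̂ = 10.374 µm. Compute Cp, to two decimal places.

0.51

Cp = (USL − LSL) / (6σ̂) = (315.0 − 283.0) / (6 × 10.374) = 32.0000 / 62.2440 = 0.5141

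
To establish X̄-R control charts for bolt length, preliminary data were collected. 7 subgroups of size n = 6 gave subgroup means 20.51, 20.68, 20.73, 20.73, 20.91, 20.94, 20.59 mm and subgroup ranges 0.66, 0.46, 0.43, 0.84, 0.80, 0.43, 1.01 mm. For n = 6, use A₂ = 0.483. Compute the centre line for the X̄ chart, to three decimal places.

20.727

X̄̄ = (20.51 + 20.68 + 20.73 + 20.73 + 20.91 + 20.94 + 20.59) / 7 = 145.0900 / 7 = 20.7271
CL = X̄̄ = 20.7271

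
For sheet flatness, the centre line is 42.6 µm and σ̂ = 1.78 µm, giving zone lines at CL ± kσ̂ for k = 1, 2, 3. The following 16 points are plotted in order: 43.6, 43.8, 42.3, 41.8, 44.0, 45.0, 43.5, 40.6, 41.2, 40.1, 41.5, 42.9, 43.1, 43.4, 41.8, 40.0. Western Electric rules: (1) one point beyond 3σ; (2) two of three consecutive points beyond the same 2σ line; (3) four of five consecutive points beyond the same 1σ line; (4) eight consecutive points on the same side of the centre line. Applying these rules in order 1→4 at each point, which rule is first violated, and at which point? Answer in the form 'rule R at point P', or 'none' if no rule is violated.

none

Zone of each point (C = within 1σ̂, B = 1σ̂–2σ̂, A = 2σ̂–3σ̂, * = beyond 3σ̂; sign = side of CL): 1:+C, 2:+C, 3:-C, 4:-C, 5:+C, 6:+B, 7:+C, 8:-B, 9:-C, 10:-B, 11:-C, 12:+C, 13:+C, 14:+C, 15:-C, 16:-B
No rule fires across all 16 points.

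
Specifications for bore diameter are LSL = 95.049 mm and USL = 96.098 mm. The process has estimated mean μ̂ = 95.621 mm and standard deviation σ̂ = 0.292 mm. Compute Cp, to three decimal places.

0.599

Cp = (USL − LSL) / (6σ̂) = (96.098 − 95.049) / (6 × 0.292) = 1.0490 / 1.7520 = 0.5987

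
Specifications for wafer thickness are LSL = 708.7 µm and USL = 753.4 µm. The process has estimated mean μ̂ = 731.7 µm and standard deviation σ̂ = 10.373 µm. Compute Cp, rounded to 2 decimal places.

0.72

Cp = (USL − LSL) / (6σ̂) = (753.4 − 708.7) / (6 × 10.373) = 44.7000 / 62.2380 = 0.7182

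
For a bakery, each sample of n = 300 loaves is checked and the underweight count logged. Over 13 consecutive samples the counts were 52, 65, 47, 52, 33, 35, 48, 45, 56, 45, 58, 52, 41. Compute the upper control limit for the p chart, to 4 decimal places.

p̄ = Σdᵢ / (k·n) = 629 / (13 × 300) = 0.16128
UCL = p̄ + 3·√(p̄(1−p̄)/n) = 0.16128 + 3 × √(0.16128×0.83872/300) = 0.16128 + 3 × 0.02123 = 0.22499

0.2250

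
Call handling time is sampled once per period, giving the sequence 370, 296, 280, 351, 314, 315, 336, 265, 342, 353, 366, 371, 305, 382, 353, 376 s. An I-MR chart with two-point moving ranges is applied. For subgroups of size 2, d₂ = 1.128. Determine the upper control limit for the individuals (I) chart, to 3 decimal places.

440.902

X̄ = (370 + 296 + 280 + 351 + 314 + 315 + 336 + 265 + 342 + 353 + 366 + 371 + 305 + 382 + 353 + 376) / 16 = 335.9375
Moving ranges: 74, 16, 71, 37, 1, 21, 71, 77, 11, 13, 5, 66, 77, 29, 23; M̄R̄ = 592.0000 / 15 = 39.4667
UCL = X̄ + 3·M̄R̄/d₂ = 335.9375 + 3 × 39.4667 / 1.128 = 440.9020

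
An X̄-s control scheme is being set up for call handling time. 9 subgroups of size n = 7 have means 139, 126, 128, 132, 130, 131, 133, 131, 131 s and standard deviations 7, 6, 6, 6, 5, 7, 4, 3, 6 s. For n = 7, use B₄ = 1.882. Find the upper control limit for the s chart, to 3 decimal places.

s̄ = (7 + 6 + 6 + 6 + 5 + 7 + 4 + 3 + 6) / 9 = 5.5556
UCL_s = B₄·s̄ = 1.882 × 5.5556 = 10.4556

10.456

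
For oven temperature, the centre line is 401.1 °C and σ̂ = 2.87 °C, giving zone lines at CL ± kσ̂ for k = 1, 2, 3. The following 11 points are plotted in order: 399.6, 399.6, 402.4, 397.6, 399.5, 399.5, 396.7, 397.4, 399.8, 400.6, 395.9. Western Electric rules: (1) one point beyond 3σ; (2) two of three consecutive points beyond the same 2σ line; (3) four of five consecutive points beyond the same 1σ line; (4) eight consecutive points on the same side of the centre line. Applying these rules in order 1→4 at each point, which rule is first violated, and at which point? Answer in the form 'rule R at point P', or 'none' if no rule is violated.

rule 4 at point 11

Zone of each point (C = within 1σ̂, B = 1σ̂–2σ̂, A = 2σ̂–3σ̂, * = beyond 3σ̂; sign = side of CL): 1:-C, 2:-C, 3:+C, 4:-B, 5:-C, 6:-C, 7:-B, 8:-B, 9:-C, 10:-C, 11:-B
Rule 4 (eight consecutive points on the same side of the centre line) is satisfied at point 11.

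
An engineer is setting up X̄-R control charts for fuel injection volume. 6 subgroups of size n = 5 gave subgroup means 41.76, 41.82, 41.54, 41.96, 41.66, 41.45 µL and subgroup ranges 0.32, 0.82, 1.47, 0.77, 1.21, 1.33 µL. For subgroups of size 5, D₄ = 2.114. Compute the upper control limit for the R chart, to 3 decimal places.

2.086

R̄ = (0.32 + 0.82 + 1.47 + 0.77 + 1.21 + 1.33) / 6 = 5.9200 / 6 = 0.9867
UCL_R = D₄·R̄ = 2.114 × 0.9867 = 2.0858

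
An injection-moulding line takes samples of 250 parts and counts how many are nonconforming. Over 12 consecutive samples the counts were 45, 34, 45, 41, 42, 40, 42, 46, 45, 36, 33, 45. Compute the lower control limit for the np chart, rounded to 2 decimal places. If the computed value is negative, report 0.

p̄ = Σdᵢ / (k·n) = 494 / (12 × 250) = 0.16467
LCL = np̄ − 3·√(np̄(1−p̄)) = 41.1667 − 3 × 5.8641 = 23.5743

23.57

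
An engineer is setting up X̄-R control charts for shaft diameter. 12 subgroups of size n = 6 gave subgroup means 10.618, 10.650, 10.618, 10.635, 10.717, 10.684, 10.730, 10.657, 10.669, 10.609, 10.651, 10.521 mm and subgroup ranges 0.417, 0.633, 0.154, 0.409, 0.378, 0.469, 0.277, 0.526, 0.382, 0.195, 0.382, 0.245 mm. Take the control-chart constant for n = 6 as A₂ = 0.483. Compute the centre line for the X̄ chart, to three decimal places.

X̄̄ = (10.618 + 10.650 + 10.618 + 10.635 + 10.717 + 10.684 + 10.730 + 10.657 + 10.669 + 10.609 + 10.651 + 10.521) / 12 = 127.7590 / 12 = 10.6466
CL = X̄̄ = 10.6466

10.647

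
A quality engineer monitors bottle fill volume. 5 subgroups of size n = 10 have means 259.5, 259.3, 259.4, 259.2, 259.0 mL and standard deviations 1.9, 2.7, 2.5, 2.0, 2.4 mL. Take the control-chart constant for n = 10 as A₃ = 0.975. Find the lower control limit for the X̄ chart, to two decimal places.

257.04

X̄̄ = (259.5 + 259.3 + 259.4 + 259.2 + 259.0) / 5 = 259.2800
s̄ = (1.9 + 2.7 + 2.5 + 2.0 + 2.4) / 5 = 2.3000
LCL = X̄̄ − A₃·s̄ = 259.2800 − 0.975 × 2.3000 = 257.0375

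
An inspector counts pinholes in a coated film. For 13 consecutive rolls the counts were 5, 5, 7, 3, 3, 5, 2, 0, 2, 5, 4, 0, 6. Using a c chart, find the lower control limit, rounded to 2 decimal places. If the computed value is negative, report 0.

0.00

c̄ = (5 + 5 + 7 + 3 + 3 + 5 + 2 + 0 + 2 + 5 + 4 + 0 + 6) / 13 = 47 / 13 = 3.6154
LCL = c̄ − 3√c̄ = 3.6154 − 3 × 1.9014 = -2.0889 → 0 (cannot be negative)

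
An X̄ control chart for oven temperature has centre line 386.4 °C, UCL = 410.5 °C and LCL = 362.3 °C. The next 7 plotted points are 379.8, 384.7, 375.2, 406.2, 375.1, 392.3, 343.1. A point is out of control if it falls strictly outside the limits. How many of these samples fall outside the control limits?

1

Compare each point to [362.3, 410.5]: sample 7 = 343.1 < LCL.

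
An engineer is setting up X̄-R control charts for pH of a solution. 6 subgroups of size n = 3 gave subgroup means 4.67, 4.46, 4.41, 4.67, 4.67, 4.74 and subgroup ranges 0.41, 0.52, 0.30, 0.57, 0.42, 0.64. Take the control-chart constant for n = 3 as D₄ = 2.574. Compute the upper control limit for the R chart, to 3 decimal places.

1.227

R̄ = (0.41 + 0.52 + 0.30 + 0.57 + 0.42 + 0.64) / 6 = 2.8600 / 6 = 0.4767
UCL_R = D₄·R̄ = 2.574 × 0.4767 = 1.2269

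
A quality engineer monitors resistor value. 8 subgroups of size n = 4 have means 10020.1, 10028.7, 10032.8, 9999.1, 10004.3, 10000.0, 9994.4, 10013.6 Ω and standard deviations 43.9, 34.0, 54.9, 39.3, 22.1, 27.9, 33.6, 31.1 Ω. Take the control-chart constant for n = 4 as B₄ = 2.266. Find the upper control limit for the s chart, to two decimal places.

s̄ = (43.9 + 34.0 + 54.9 + 39.3 + 22.1 + 27.9 + 33.6 + 31.1) / 8 = 35.8500
UCL_s = B₄·s̄ = 2.266 × 35.8500 = 81.2361

81.24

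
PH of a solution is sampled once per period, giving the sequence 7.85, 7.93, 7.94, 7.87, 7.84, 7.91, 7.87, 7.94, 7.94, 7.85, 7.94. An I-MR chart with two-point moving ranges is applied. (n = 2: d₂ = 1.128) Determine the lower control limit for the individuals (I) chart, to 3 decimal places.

X̄ = (7.85 + 7.93 + 7.94 + 7.87 + 7.84 + 7.91 + 7.87 + 7.94 + 7.94 + 7.85 + 7.94) / 11 = 7.8982
Moving ranges: 0.08, 0.01, 0.07, 0.03, 0.07, 0.04, 0.07, 0.00, 0.09, 0.09; M̄R̄ = 0.5500 / 10 = 0.0550
LCL = X̄ − 3·M̄R̄/d₂ = 7.8982 − 3 × 0.0550 / 1.128 = 7.7519

7.752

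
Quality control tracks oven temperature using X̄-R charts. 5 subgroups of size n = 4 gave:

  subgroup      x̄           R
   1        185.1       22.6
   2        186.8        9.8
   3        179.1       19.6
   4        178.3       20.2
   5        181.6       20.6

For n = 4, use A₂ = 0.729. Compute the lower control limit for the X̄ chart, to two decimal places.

168.65

X̄̄ = (185.1 + 186.8 + 179.1 + 178.3 + 181.6) / 5 = 910.9000 / 5 = 182.1800
R̄ = (22.6 + 9.8 + 19.6 + 20.2 + 20.6) / 5 = 92.8000 / 5 = 18.5600
LCL = X̄̄ − A₂·R̄ = 182.1800 − 0.729 × 18.5600 = 168.6498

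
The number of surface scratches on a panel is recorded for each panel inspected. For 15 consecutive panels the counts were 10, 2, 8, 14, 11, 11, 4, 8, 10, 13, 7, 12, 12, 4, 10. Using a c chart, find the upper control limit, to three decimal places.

18.100

c̄ = (10 + 2 + 8 + 14 + 11 + 11 + 4 + 8 + 10 + 13 + 7 + 12 + 12 + 4 + 10) / 15 = 136 / 15 = 9.0667
UCL = c̄ + 3√c̄ = 9.0667 + 3 × √9.0667 = 9.0667 + 3 × 3.0111 = 18.0999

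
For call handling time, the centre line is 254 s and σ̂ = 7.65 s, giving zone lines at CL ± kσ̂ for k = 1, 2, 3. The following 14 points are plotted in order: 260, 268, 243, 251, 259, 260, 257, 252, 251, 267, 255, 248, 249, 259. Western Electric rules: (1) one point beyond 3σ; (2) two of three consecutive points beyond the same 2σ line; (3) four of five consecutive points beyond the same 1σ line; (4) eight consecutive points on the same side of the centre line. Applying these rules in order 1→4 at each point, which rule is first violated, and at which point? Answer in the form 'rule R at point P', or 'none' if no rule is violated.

none

Zone of each point (C = within 1σ̂, B = 1σ̂–2σ̂, A = 2σ̂–3σ̂, * = beyond 3σ̂; sign = side of CL): 1:+C, 2:+B, 3:-B, 4:-C, 5:+C, 6:+C, 7:+C, 8:-C, 9:-C, 10:+B, 11:+C, 12:-C, 13:-C, 14:+C
No rule fires across all 14 points.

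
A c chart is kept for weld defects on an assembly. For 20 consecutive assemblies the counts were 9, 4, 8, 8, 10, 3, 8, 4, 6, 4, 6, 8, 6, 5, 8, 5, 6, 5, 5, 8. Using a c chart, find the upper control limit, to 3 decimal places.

13.830

c̄ = (9 + 4 + 8 + 8 + 10 + 3 + 8 + 4 + 6 + 4 + 6 + 8 + 6 + 5 + 8 + 5 + 6 + 5 + 5 + 8) / 20 = 126 / 20 = 6.3000
UCL = c̄ + 3√c̄ = 6.3000 + 3 × √6.3000 = 6.3000 + 3 × 2.5100 = 13.8299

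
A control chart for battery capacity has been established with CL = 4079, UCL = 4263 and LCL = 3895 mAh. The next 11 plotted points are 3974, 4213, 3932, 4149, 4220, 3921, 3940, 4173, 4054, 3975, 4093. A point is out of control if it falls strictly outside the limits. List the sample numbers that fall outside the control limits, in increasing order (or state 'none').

none

All 11 points lie within [3895, 4263].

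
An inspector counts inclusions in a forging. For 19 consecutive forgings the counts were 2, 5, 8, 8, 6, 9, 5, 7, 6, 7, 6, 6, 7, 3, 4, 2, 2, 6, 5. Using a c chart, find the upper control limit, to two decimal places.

12.49

c̄ = (2 + 5 + 8 + 8 + 6 + 9 + 5 + 7 + 6 + 7 + 6 + 6 + 7 + 3 + 4 + 2 + 2 + 6 + 5) / 19 = 104 / 19 = 5.4737
UCL = c̄ + 3√c̄ = 5.4737 + 3 × √5.4737 = 5.4737 + 3 × 2.3396 = 12.4925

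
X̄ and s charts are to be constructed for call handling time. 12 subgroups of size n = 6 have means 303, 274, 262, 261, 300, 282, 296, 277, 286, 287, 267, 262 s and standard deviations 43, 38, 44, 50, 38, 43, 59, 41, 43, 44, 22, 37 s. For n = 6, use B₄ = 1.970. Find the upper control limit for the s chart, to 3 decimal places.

82.412

s̄ = (43 + 38 + 44 + 50 + 38 + 43 + 59 + 41 + 43 + 44 + 22 + 37) / 12 = 41.8333
UCL_s = B₄·s̄ = 1.970 × 41.8333 = 82.4117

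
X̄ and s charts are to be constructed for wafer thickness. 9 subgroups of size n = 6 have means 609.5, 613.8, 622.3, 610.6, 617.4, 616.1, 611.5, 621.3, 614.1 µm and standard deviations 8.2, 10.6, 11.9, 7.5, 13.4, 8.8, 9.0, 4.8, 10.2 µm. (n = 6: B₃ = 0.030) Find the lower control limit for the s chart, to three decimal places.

s̄ = (8.2 + 10.6 + 11.9 + 7.5 + 13.4 + 8.8 + 9.0 + 4.8 + 10.2) / 9 = 9.3778
LCL_s = B₃·s̄ = 0.030 × 9.3778 = 0.2813

0.281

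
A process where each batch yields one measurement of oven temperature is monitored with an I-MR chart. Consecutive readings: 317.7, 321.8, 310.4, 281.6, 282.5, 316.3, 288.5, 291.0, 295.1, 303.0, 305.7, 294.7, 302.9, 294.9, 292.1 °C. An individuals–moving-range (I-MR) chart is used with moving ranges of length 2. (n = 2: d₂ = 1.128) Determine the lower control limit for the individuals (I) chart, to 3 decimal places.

X̄ = (317.7 + 321.8 + 310.4 + 281.6 + 282.5 + 316.3 + 288.5 + 291.0 + 295.1 + 303.0 + 305.7 + 294.7 + 302.9 + 294.9 + 292.1) / 15 = 299.8800
Moving ranges: 4.1, 11.4, 28.8, 0.9, 33.8, 27.8, 2.5, 4.1, 7.9, 2.7, 11.0, 8.2, 8.0, 2.8; M̄R̄ = 154.0000 / 14 = 11.0000
LCL = X̄ − 3·M̄R̄/d₂ = 299.8800 − 3 × 11.0000 / 1.128 = 270.6247

270.625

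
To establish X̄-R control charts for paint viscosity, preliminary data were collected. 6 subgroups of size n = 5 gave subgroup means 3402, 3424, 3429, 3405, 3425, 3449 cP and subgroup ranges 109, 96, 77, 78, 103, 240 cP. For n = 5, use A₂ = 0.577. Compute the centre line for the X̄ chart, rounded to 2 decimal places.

X̄̄ = (3402 + 3424 + 3429 + 3405 + 3425 + 3449) / 6 = 20534.0000 / 6 = 3422.3333
CL = X̄̄ = 3422.3333

3422.33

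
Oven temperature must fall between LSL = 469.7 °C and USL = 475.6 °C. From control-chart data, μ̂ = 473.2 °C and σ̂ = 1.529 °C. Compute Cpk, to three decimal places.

0.523

Cpu = (USL − μ̂) / (3σ̂) = (475.6 − 473.2) / (3 × 1.529) = 0.5232; Cpl = (μ̂ − LSL) / (3σ̂) = (473.2 − 469.7) / (3 × 1.529) = 0.7630; Cpk = min(Cpu, Cpl) = 0.5232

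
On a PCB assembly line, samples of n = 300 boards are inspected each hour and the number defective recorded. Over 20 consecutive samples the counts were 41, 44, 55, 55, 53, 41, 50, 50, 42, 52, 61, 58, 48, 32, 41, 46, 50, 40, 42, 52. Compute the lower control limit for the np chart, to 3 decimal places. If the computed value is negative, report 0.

28.657

p̄ = Σdᵢ / (k·n) = 953 / (20 × 300) = 0.15883
LCL = np̄ − 3·√(np̄(1−p̄)) = 47.6500 − 3 × 6.3310 = 28.6570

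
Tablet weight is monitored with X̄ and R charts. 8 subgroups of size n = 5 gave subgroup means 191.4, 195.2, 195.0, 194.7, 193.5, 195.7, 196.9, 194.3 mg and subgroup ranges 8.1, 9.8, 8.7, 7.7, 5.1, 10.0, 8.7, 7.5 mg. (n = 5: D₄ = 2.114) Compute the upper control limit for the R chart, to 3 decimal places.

17.335

R̄ = (8.1 + 9.8 + 8.7 + 7.7 + 5.1 + 10.0 + 8.7 + 7.5) / 8 = 65.6000 / 8 = 8.2000
UCL_R = D₄·R̄ = 2.114 × 8.2000 = 17.3348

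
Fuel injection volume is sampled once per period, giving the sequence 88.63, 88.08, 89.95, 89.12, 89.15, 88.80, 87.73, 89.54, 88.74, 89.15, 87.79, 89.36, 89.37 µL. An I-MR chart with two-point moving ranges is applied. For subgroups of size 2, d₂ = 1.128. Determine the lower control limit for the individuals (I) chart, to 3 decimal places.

X̄ = (88.63 + 88.08 + 89.95 + 89.12 + 89.15 + 88.80 + 87.73 + 89.54 + 88.74 + 89.15 + 87.79 + 89.36 + 89.37) / 13 = 88.8777
Moving ranges: 0.55, 1.87, 0.83, 0.03, 0.35, 1.07, 1.81, 0.80, 0.41, 1.36, 1.57, 0.01; M̄R̄ = 10.6600 / 12 = 0.8883
LCL = X̄ − 3·M̄R̄/d₂ = 88.8777 − 3 × 0.8883 / 1.128 = 86.5151

86.515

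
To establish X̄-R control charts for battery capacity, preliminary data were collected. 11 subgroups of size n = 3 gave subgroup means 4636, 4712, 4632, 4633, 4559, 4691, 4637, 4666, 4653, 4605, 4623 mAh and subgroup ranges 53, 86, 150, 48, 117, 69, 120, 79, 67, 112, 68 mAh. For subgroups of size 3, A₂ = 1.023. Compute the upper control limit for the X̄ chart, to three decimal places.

4730.753

X̄̄ = (4636 + 4712 + 4632 + 4633 + 4559 + 4691 + 4637 + 4666 + 4653 + 4605 + 4623) / 11 = 51047.0000 / 11 = 4640.6364
R̄ = (53 + 86 + 150 + 48 + 117 + 69 + 120 + 79 + 67 + 112 + 68) / 11 = 969.0000 / 11 = 88.0909
UCL = X̄̄ + A₂·R̄ = 4640.6364 + 1.023 × 88.0909 = 4730.7534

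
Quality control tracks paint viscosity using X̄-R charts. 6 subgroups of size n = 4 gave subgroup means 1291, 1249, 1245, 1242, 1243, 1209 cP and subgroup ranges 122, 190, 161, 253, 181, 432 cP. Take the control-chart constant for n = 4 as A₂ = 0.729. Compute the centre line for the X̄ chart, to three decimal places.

X̄̄ = (1291 + 1249 + 1245 + 1242 + 1243 + 1209) / 6 = 7479.0000 / 6 = 1246.5000
CL = X̄̄ = 1246.5000

1246.500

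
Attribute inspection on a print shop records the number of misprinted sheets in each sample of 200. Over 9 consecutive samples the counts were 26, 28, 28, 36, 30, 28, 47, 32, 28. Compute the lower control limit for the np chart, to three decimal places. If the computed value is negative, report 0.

p̄ = Σdᵢ / (k·n) = 283 / (9 × 200) = 0.15722
LCL = np̄ − 3·√(np̄(1−p̄)) = 31.4444 − 3 × 5.1479 = 16.0008

16.001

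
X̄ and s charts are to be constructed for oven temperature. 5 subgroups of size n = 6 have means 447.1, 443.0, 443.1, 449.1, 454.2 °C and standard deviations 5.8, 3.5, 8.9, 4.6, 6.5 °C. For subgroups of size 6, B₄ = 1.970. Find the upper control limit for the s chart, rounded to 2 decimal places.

s̄ = (5.8 + 3.5 + 8.9 + 4.6 + 6.5) / 5 = 5.8600
UCL_s = B₄·s̄ = 1.970 × 5.8600 = 11.5442

11.54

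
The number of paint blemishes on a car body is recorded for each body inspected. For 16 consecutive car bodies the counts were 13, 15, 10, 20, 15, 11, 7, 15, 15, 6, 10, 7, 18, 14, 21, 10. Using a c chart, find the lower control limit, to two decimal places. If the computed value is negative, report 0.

c̄ = (13 + 15 + 10 + 20 + 15 + 11 + 7 + 15 + 15 + 6 + 10 + 7 + 18 + 14 + 21 + 10) / 16 = 207 / 16 = 12.9375
LCL = c̄ − 3√c̄ = 12.9375 − 3 × 3.5969 = 2.1469

2.15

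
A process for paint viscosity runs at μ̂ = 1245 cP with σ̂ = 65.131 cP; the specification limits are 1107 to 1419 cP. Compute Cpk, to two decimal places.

0.71

Cpu = (USL − μ̂) / (3σ̂) = (1419 − 1245) / (3 × 65.131) = 0.8905; Cpl = (μ̂ − LSL) / (3σ̂) = (1245 − 1107) / (3 × 65.131) = 0.7063; Cpk = min(Cpu, Cpl) = 0.7063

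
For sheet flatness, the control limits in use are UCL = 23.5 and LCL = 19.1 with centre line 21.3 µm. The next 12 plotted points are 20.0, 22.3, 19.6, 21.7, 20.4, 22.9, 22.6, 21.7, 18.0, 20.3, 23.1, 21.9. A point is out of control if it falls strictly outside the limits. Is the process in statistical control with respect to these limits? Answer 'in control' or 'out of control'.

out of control

Compare each point to [19.1, 23.5]: sample 9 = 18.0 < LCL.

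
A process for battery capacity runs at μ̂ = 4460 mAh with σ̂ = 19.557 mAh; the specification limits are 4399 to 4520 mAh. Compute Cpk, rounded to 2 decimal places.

1.02

Cpu = (USL − μ̂) / (3σ̂) = (4520 − 4460) / (3 × 19.557) = 1.0227; Cpl = (μ̂ − LSL) / (3σ̂) = (4460 − 4399) / (3 × 19.557) = 1.0397; Cpk = min(Cpu, Cpl) = 1.0227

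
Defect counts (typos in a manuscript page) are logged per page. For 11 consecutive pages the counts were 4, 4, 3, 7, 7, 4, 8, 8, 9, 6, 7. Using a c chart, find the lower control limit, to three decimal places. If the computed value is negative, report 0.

0.000

c̄ = (4 + 4 + 3 + 7 + 7 + 4 + 8 + 8 + 9 + 6 + 7) / 11 = 67 / 11 = 6.0909
LCL = c̄ − 3√c̄ = 6.0909 − 3 × 2.4680 = -1.3130 → 0 (cannot be negative)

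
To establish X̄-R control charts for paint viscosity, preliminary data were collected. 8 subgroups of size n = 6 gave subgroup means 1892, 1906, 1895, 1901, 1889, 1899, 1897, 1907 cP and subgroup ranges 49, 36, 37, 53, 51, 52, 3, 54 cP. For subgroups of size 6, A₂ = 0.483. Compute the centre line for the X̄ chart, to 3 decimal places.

X̄̄ = (1892 + 1906 + 1895 + 1901 + 1889 + 1899 + 1897 + 1907) / 8 = 15186.0000 / 8 = 1898.2500
CL = X̄̄ = 1898.2500

1898.250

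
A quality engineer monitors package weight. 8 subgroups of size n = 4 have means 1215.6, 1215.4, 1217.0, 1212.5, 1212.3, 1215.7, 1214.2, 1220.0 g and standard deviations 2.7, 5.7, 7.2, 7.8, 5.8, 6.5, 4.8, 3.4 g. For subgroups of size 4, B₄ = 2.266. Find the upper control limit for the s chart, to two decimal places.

12.43

s̄ = (2.7 + 5.7 + 7.2 + 7.8 + 5.8 + 6.5 + 4.8 + 3.4) / 8 = 5.4875
UCL_s = B₄·s̄ = 2.266 × 5.4875 = 12.4347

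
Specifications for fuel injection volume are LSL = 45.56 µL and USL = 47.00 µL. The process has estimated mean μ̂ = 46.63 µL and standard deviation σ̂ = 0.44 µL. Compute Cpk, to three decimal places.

Cpu = (USL − μ̂) / (3σ̂) = (47.00 − 46.63) / (3 × 0.44) = 0.2803; Cpl = (μ̂ − LSL) / (3σ̂) = (46.63 − 45.56) / (3 × 0.44) = 0.8106; Cpk = min(Cpu, Cpl) = 0.2803

0.280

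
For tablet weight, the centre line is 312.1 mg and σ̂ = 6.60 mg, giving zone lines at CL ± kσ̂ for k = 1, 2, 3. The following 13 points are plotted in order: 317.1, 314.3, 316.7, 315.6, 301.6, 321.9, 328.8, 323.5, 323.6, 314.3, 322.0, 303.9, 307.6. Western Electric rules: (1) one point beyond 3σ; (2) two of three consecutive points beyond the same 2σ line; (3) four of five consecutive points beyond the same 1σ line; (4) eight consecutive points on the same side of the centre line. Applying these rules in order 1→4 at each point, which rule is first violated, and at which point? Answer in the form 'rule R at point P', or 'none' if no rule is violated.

Zone of each point (C = within 1σ̂, B = 1σ̂–2σ̂, A = 2σ̂–3σ̂, * = beyond 3σ̂; sign = side of CL): 1:+C, 2:+C, 3:+C, 4:+C, 5:-B, 6:+B, 7:+A, 8:+B, 9:+B, 10:+C, 11:+B, 12:-B, 13:-C
Rule 3 (four of five consecutive points beyond the same 1σ limit) is satisfied at point 9.

rule 3 at point 9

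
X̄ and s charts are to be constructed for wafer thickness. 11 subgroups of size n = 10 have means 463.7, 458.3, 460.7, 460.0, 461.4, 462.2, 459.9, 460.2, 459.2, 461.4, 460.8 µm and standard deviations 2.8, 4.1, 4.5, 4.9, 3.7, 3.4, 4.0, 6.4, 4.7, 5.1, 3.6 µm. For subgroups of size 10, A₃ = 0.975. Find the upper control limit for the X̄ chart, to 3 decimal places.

464.893

X̄̄ = (463.7 + 458.3 + 460.7 + 460.0 + 461.4 + 462.2 + 459.9 + 460.2 + 459.2 + 461.4 + 460.8) / 11 = 460.7091
s̄ = (2.8 + 4.1 + 4.5 + 4.9 + 3.7 + 3.4 + 4.0 + 6.4 + 4.7 + 5.1 + 3.6) / 11 = 4.2909
UCL = X̄̄ + A₃·s̄ = 460.7091 + 0.975 × 4.2909 = 464.8927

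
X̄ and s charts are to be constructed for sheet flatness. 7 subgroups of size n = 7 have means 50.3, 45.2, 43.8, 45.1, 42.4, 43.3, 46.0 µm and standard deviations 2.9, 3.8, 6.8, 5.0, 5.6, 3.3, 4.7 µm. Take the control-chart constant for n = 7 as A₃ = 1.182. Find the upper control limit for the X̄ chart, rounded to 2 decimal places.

X̄̄ = (50.3 + 45.2 + 43.8 + 45.1 + 42.4 + 43.3 + 46.0) / 7 = 45.1571
s̄ = (2.9 + 3.8 + 6.8 + 5.0 + 5.6 + 3.3 + 4.7) / 7 = 4.5857
UCL = X̄̄ + A₃·s̄ = 45.1571 + 1.182 × 4.5857 = 50.5775

50.58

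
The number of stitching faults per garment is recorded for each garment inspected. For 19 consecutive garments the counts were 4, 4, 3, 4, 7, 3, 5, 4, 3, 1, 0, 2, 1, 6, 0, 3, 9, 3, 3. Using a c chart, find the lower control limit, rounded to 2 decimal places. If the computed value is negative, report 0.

c̄ = (4 + 4 + 3 + 4 + 7 + 3 + 5 + 4 + 3 + 1 + 0 + 2 + 1 + 6 + 0 + 3 + 9 + 3 + 3) / 19 = 65 / 19 = 3.4211
LCL = c̄ − 3√c̄ = 3.4211 − 3 × 1.8496 = -2.1278 → 0 (cannot be negative)

0.00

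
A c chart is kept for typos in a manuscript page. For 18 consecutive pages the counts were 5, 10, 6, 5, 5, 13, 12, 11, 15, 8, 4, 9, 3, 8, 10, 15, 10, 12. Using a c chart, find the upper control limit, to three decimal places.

c̄ = (5 + 10 + 6 + 5 + 5 + 13 + 12 + 11 + 15 + 8 + 4 + 9 + 3 + 8 + 10 + 15 + 10 + 12) / 18 = 161 / 18 = 8.9444
UCL = c̄ + 3√c̄ = 8.9444 + 3 × √8.9444 = 8.9444 + 3 × 2.9907 = 17.9166

17.917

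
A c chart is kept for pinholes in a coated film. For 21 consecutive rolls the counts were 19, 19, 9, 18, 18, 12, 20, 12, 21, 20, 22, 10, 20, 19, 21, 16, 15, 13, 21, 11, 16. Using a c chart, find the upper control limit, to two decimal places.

c̄ = (19 + 19 + 9 + 18 + 18 + 12 + 20 + 12 + 21 + 20 + 22 + 10 + 20 + 19 + 21 + 16 + 15 + 13 + 21 + 11 + 16) / 21 = 352 / 21 = 16.7619
UCL = c̄ + 3√c̄ = 16.7619 + 3 × √16.7619 = 16.7619 + 3 × 4.0941 = 29.0443

29.04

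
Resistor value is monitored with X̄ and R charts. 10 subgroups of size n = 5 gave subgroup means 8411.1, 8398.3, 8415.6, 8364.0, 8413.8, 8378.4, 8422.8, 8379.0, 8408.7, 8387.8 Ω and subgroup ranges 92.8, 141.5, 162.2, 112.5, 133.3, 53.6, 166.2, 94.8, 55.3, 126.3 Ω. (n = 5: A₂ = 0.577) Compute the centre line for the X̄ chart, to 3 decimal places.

X̄̄ = (8411.1 + 8398.3 + 8415.6 + 8364.0 + 8413.8 + 8378.4 + 8422.8 + 8379.0 + 8408.7 + 8387.8) / 10 = 83979.5000 / 10 = 8397.9500
CL = X̄̄ = 8397.9500

8397.950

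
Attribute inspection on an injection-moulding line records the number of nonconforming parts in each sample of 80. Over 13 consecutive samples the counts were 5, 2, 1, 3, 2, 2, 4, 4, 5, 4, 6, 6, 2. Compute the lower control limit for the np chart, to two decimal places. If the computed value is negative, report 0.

0.00

p̄ = Σdᵢ / (k·n) = 46 / (13 × 80) = 0.04423
LCL = np̄ − 3·√(np̄(1−p̄)) = 3.5385 − 3 × 1.8390 = -1.9786 → 0 (negative, so LCL = 0)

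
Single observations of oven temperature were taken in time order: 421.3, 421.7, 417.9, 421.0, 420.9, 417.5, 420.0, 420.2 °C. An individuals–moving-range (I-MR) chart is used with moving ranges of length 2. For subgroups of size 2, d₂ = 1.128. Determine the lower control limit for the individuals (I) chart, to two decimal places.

414.93

X̄ = (421.3 + 421.7 + 417.9 + 421.0 + 420.9 + 417.5 + 420.0 + 420.2) / 8 = 420.0625
Moving ranges: 0.4, 3.8, 3.1, 0.1, 3.4, 2.5, 0.2; M̄R̄ = 13.5000 / 7 = 1.9286
LCL = X̄ − 3·M̄R̄/d₂ = 420.0625 − 3 × 1.9286 / 1.128 = 414.9333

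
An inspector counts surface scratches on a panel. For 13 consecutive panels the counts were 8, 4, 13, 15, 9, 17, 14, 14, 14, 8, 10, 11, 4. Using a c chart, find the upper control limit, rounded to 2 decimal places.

c̄ = (8 + 4 + 13 + 15 + 9 + 17 + 14 + 14 + 14 + 8 + 10 + 11 + 4) / 13 = 141 / 13 = 10.8462
UCL = c̄ + 3√c̄ = 10.8462 + 3 × √10.8462 = 10.8462 + 3 × 3.2933 = 20.7262

20.73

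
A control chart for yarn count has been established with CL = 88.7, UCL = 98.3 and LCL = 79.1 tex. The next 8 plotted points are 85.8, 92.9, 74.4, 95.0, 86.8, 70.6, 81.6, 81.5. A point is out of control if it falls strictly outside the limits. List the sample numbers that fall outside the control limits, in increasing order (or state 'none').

Compare each point to [79.1, 98.3]: sample 3 = 74.4 < LCL; sample 6 = 70.6 < LCL.

3, 6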